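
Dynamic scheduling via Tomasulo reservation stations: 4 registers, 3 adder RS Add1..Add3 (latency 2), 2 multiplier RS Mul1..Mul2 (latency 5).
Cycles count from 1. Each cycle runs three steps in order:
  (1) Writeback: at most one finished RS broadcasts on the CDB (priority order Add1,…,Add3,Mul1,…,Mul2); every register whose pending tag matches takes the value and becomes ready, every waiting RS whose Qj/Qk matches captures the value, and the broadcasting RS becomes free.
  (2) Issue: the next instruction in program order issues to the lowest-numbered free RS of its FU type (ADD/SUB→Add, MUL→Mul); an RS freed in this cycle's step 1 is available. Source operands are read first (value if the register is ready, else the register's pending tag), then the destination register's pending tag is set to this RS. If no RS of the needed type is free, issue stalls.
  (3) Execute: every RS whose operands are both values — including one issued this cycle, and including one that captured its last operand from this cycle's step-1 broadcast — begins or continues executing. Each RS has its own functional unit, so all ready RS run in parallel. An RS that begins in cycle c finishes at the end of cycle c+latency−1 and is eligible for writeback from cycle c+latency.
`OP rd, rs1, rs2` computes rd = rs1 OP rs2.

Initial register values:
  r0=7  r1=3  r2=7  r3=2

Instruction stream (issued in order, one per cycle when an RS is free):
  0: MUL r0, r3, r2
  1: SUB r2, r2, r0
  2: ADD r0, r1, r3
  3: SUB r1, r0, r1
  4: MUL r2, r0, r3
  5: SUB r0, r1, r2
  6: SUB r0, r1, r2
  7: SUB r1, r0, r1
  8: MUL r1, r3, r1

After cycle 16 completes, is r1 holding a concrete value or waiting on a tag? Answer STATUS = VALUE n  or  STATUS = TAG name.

  c1: issue MUL r0<-Mul1  regs: r0:Mul1,r1:3,r2:7,r3:2
  c2: issue SUB r2<-Add1  regs: r0:Mul1,r1:3,r2:Add1,r3:2
  c3: issue ADD r0<-Add2  regs: r0:Add2,r1:3,r2:Add1,r3:2
  c4: issue SUB r1<-Add3  regs: r0:Add2,r1:Add3,r2:Add1,r3:2
  c5: CDB Add2=5; issue MUL r2<-Mul2  regs: r0:5,r1:Add3,r2:Mul2,r3:2
  c6: CDB Mul1=14; issue SUB r0<-Add2  regs: r0:Add2,r1:Add3,r2:Mul2,r3:2
  c7: CDB Add3=2; issue SUB r0<-Add3  regs: r0:Add3,r1:2,r2:Mul2,r3:2
  c8: CDB Add1=-7; issue SUB r1<-Add1  regs: r0:Add3,r1:Add1,r2:Mul2,r3:2
  c9: issue MUL r1<-Mul1  regs: r0:Add3,r1:Mul1,r2:Mul2,r3:2
  c10: CDB Mul2=10  regs: r0:Add3,r1:Mul1,r2:10,r3:2
  c11: -  regs: r0:Add3,r1:Mul1,r2:10,r3:2
  c12: CDB Add2=-8  regs: r0:Add3,r1:Mul1,r2:10,r3:2
  c13: CDB Add3=-8  regs: r0:-8,r1:Mul1,r2:10,r3:2
  c14: -  regs: r0:-8,r1:Mul1,r2:10,r3:2
  c15: CDB Add1=-10  regs: r0:-8,r1:Mul1,r2:10,r3:2
  c16: -  regs: r0:-8,r1:Mul1,r2:10,r3:2

STATUS = TAG Mul1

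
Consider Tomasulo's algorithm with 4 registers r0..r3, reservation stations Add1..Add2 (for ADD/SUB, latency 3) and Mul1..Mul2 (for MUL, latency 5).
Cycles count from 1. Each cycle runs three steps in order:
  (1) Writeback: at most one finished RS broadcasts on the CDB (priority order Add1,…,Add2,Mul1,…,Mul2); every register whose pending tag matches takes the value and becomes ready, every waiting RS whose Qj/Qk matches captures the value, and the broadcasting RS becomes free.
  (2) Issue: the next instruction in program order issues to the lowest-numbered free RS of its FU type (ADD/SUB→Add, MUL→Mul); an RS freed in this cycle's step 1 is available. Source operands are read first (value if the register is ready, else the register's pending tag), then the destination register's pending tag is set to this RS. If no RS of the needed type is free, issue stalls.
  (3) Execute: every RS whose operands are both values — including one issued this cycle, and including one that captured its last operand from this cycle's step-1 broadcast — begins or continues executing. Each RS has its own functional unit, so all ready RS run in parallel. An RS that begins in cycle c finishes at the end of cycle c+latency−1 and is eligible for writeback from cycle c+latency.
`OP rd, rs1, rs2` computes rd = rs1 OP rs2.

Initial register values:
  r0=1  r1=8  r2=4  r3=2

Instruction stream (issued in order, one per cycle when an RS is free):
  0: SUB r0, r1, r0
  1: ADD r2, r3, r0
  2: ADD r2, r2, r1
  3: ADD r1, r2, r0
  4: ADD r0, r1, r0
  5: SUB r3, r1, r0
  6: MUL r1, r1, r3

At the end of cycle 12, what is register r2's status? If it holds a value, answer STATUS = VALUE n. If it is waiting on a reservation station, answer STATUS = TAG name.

STATUS = VALUE 17

c1: issue SUB r0<-Add1 | r0:Add1,r1:8,r2:4,r3:2
c2: issue ADD r2<-Add2 | r0:Add1,r1:8,r2:Add2,r3:2
c3: stall | r0:Add1,r1:8,r2:Add2,r3:2
c4: CDB Add1=7; issue ADD r2<-Add1 | r0:7,r1:8,r2:Add1,r3:2
c5: stall | r0:7,r1:8,r2:Add1,r3:2
c6: stall | r0:7,r1:8,r2:Add1,r3:2
c7: CDB Add2=9; issue ADD r1<-Add2 | r0:7,r1:Add2,r2:Add1,r3:2
c8: stall | r0:7,r1:Add2,r2:Add1,r3:2
c9: stall | r0:7,r1:Add2,r2:Add1,r3:2
c10: CDB Add1=17; issue ADD r0<-Add1 | r0:Add1,r1:Add2,r2:17,r3:2
c11: stall | r0:Add1,r1:Add2,r2:17,r3:2
c12: stall | r0:Add1,r1:Add2,r2:17,r3:2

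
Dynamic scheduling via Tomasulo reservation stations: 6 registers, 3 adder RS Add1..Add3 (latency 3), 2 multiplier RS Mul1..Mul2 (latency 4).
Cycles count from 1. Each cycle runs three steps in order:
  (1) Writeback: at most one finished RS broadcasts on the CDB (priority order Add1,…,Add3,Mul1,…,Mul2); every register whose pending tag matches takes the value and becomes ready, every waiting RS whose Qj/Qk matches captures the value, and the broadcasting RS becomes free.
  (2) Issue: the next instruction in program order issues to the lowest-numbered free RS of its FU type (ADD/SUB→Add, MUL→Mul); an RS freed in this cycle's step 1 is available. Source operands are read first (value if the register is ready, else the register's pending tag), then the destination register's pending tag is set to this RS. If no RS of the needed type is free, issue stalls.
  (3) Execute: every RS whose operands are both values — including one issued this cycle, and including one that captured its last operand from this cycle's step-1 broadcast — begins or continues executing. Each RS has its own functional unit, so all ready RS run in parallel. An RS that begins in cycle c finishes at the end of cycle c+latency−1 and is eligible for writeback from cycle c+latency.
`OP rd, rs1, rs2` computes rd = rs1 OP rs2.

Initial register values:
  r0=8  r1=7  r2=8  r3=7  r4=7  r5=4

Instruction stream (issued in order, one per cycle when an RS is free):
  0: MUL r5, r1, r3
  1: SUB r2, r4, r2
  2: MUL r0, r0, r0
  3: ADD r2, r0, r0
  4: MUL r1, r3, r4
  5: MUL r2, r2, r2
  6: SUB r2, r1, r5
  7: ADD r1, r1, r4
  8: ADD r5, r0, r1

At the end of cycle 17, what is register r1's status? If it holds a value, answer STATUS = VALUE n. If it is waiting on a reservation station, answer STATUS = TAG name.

c1: issue MUL r5<-Mul1 | r0:8,r1:7,r2:8,r3:7,r4:7,r5:Mul1
c2: issue SUB r2<-Add1 | r0:8,r1:7,r2:Add1,r3:7,r4:7,r5:Mul1
c3: issue MUL r0<-Mul2 | r0:Mul2,r1:7,r2:Add1,r3:7,r4:7,r5:Mul1
c4: issue ADD r2<-Add2 | r0:Mul2,r1:7,r2:Add2,r3:7,r4:7,r5:Mul1
c5: CDB Add1=-1; stall | r0:Mul2,r1:7,r2:Add2,r3:7,r4:7,r5:Mul1
c6: CDB Mul1=49; issue MUL r1<-Mul1 | r0:Mul2,r1:Mul1,r2:Add2,r3:7,r4:7,r5:49
c7: CDB Mul2=64; issue MUL r2<-Mul2 | r0:64,r1:Mul1,r2:Mul2,r3:7,r4:7,r5:49
c8: issue SUB r2<-Add1 | r0:64,r1:Mul1,r2:Add1,r3:7,r4:7,r5:49
c9: issue ADD r1<-Add3 | r0:64,r1:Add3,r2:Add1,r3:7,r4:7,r5:49
c10: CDB Add2=128; issue ADD r5<-Add2 | r0:64,r1:Add3,r2:Add1,r3:7,r4:7,r5:Add2
c11: CDB Mul1=49 | r0:64,r1:Add3,r2:Add1,r3:7,r4:7,r5:Add2
c12: - | r0:64,r1:Add3,r2:Add1,r3:7,r4:7,r5:Add2
c13: - | r0:64,r1:Add3,r2:Add1,r3:7,r4:7,r5:Add2
c14: CDB Add1=0 | r0:64,r1:Add3,r2:0,r3:7,r4:7,r5:Add2
c15: CDB Add3=56 | r0:64,r1:56,r2:0,r3:7,r4:7,r5:Add2
c16: CDB Mul2=16384 | r0:64,r1:56,r2:0,r3:7,r4:7,r5:Add2
c17: - | r0:64,r1:56,r2:0,r3:7,r4:7,r5:Add2

STATUS = VALUE 56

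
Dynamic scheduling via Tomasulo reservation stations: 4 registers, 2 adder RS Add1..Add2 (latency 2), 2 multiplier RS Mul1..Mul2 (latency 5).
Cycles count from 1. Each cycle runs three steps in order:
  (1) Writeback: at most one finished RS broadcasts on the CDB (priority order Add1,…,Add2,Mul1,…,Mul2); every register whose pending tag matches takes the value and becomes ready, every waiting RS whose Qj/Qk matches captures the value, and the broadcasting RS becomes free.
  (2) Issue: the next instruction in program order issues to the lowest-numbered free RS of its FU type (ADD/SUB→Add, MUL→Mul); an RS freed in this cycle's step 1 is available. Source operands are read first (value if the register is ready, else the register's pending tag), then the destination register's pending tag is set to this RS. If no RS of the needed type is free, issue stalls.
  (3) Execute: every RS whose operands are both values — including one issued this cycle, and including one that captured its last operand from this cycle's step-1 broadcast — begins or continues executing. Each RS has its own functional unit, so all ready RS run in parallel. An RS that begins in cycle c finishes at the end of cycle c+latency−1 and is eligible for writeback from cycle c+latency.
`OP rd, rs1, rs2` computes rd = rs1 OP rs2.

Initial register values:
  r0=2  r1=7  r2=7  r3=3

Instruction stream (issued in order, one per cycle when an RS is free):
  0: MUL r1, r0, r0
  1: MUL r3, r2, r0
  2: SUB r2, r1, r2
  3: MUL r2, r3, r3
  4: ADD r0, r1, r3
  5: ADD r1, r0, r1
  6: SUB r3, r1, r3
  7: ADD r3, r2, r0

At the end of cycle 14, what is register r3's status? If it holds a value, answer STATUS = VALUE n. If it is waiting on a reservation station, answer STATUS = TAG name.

cycle 1: issue MUL r1<-Mul1 // r0:2,r1:Mul1,r2:7,r3:3
cycle 2: issue MUL r3<-Mul2 // r0:2,r1:Mul1,r2:7,r3:Mul2
cycle 3: issue SUB r2<-Add1 // r0:2,r1:Mul1,r2:Add1,r3:Mul2
cycle 4: stall // r0:2,r1:Mul1,r2:Add1,r3:Mul2
cycle 5: stall // r0:2,r1:Mul1,r2:Add1,r3:Mul2
cycle 6: CDB Mul1=4; issue MUL r2<-Mul1 // r0:2,r1:4,r2:Mul1,r3:Mul2
cycle 7: CDB Mul2=14; issue ADD r0<-Add2 // r0:Add2,r1:4,r2:Mul1,r3:14
cycle 8: CDB Add1=-3; issue ADD r1<-Add1 // r0:Add2,r1:Add1,r2:Mul1,r3:14
cycle 9: CDB Add2=18; issue SUB r3<-Add2 // r0:18,r1:Add1,r2:Mul1,r3:Add2
cycle 10: stall // r0:18,r1:Add1,r2:Mul1,r3:Add2
cycle 11: CDB Add1=22; issue ADD r3<-Add1 // r0:18,r1:22,r2:Mul1,r3:Add1
cycle 12: CDB Mul1=196 // r0:18,r1:22,r2:196,r3:Add1
cycle 13: CDB Add2=8 // r0:18,r1:22,r2:196,r3:Add1
cycle 14: CDB Add1=214 // r0:18,r1:22,r2:196,r3:214

STATUS = VALUE 214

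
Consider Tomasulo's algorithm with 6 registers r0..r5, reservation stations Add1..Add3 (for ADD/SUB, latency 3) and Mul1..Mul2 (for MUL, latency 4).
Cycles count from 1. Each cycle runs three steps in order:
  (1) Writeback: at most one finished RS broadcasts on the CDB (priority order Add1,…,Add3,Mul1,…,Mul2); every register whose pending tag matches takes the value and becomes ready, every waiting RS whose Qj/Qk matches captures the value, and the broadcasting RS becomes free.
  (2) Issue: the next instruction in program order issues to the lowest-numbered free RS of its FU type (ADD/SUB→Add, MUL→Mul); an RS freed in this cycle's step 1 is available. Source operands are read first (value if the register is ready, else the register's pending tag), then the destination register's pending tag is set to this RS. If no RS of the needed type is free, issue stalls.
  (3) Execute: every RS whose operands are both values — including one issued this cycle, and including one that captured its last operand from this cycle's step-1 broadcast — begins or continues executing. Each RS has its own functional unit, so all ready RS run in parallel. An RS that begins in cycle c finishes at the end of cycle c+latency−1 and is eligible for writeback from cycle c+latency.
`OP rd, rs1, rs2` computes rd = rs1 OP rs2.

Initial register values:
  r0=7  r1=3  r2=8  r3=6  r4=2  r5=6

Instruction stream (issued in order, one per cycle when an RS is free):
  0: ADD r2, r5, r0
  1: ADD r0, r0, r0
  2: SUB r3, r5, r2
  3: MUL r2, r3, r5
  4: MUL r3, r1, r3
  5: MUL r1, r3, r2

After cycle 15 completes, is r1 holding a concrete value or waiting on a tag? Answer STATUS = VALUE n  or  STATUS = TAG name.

  c1: issue ADD r2<-Add1  regs: r0:7,r1:3,r2:Add1,r3:6,r4:2,r5:6
  c2: issue ADD r0<-Add2  regs: r0:Add2,r1:3,r2:Add1,r3:6,r4:2,r5:6
  c3: issue SUB r3<-Add3  regs: r0:Add2,r1:3,r2:Add1,r3:Add3,r4:2,r5:6
  c4: CDB Add1=13; issue MUL r2<-Mul1  regs: r0:Add2,r1:3,r2:Mul1,r3:Add3,r4:2,r5:6
  c5: CDB Add2=14; issue MUL r3<-Mul2  regs: r0:14,r1:3,r2:Mul1,r3:Mul2,r4:2,r5:6
  c6: stall  regs: r0:14,r1:3,r2:Mul1,r3:Mul2,r4:2,r5:6
  c7: CDB Add3=-7; stall  regs: r0:14,r1:3,r2:Mul1,r3:Mul2,r4:2,r5:6
  c8: stall  regs: r0:14,r1:3,r2:Mul1,r3:Mul2,r4:2,r5:6
  c9: stall  regs: r0:14,r1:3,r2:Mul1,r3:Mul2,r4:2,r5:6
  c10: stall  regs: r0:14,r1:3,r2:Mul1,r3:Mul2,r4:2,r5:6
  c11: CDB Mul1=-42; issue MUL r1<-Mul1  regs: r0:14,r1:Mul1,r2:-42,r3:Mul2,r4:2,r5:6
  c12: CDB Mul2=-21  regs: r0:14,r1:Mul1,r2:-42,r3:-21,r4:2,r5:6
  c13: -  regs: r0:14,r1:Mul1,r2:-42,r3:-21,r4:2,r5:6
  c14: -  regs: r0:14,r1:Mul1,r2:-42,r3:-21,r4:2,r5:6
  c15: -  regs: r0:14,r1:Mul1,r2:-42,r3:-21,r4:2,r5:6

STATUS = TAG Mul1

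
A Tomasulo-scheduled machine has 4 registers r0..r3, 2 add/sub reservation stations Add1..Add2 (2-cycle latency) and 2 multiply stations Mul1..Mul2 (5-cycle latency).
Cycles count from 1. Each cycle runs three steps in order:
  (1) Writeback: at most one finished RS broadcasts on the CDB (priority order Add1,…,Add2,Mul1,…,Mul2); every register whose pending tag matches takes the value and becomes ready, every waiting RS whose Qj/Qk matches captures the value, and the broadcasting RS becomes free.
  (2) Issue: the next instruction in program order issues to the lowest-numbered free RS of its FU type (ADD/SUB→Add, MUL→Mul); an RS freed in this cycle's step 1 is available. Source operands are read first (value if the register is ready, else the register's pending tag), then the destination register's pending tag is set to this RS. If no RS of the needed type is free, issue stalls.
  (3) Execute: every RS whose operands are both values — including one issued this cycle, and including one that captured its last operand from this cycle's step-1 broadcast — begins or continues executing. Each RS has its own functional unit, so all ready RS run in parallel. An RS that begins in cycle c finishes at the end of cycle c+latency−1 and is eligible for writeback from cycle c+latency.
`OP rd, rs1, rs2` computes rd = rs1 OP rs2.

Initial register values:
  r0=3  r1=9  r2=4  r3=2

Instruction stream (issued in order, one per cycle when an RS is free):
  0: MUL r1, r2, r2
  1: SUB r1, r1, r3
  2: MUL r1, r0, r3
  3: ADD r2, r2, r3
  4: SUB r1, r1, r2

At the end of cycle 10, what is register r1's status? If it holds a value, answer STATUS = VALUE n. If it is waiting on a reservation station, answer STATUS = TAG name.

c1: issue MUL r1<-Mul1 | r0:3,r1:Mul1,r2:4,r3:2
c2: issue SUB r1<-Add1 | r0:3,r1:Add1,r2:4,r3:2
c3: issue MUL r1<-Mul2 | r0:3,r1:Mul2,r2:4,r3:2
c4: issue ADD r2<-Add2 | r0:3,r1:Mul2,r2:Add2,r3:2
c5: stall | r0:3,r1:Mul2,r2:Add2,r3:2
c6: CDB Add2=6; issue SUB r1<-Add2 | r0:3,r1:Add2,r2:6,r3:2
c7: CDB Mul1=16 | r0:3,r1:Add2,r2:6,r3:2
c8: CDB Mul2=6 | r0:3,r1:Add2,r2:6,r3:2
c9: CDB Add1=14 | r0:3,r1:Add2,r2:6,r3:2
c10: CDB Add2=0 | r0:3,r1:0,r2:6,r3:2

STATUS = VALUE 0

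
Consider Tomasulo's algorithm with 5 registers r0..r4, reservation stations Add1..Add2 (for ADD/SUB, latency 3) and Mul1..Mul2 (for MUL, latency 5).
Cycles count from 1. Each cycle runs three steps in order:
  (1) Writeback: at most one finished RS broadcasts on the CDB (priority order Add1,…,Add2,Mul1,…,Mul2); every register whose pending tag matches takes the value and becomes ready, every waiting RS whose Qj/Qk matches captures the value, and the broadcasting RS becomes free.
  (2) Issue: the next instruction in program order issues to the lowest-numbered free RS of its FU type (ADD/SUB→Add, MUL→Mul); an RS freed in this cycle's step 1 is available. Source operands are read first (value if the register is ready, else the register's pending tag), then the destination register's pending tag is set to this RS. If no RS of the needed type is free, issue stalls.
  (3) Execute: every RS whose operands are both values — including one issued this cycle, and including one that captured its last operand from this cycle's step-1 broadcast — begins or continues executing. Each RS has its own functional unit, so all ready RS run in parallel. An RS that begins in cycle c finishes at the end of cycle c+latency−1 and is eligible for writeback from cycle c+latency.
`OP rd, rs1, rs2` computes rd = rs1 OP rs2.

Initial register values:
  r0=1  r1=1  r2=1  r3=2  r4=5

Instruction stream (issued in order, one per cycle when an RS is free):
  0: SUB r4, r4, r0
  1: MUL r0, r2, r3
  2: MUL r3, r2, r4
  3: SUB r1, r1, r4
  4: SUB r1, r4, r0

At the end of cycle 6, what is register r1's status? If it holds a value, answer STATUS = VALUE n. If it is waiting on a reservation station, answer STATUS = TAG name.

STATUS = TAG Add2

c1: issue SUB r4<-Add1 | r0:1,r1:1,r2:1,r3:2,r4:Add1
c2: issue MUL r0<-Mul1 | r0:Mul1,r1:1,r2:1,r3:2,r4:Add1
c3: issue MUL r3<-Mul2 | r0:Mul1,r1:1,r2:1,r3:Mul2,r4:Add1
c4: CDB Add1=4; issue SUB r1<-Add1 | r0:Mul1,r1:Add1,r2:1,r3:Mul2,r4:4
c5: issue SUB r1<-Add2 | r0:Mul1,r1:Add2,r2:1,r3:Mul2,r4:4
c6: - | r0:Mul1,r1:Add2,r2:1,r3:Mul2,r4:4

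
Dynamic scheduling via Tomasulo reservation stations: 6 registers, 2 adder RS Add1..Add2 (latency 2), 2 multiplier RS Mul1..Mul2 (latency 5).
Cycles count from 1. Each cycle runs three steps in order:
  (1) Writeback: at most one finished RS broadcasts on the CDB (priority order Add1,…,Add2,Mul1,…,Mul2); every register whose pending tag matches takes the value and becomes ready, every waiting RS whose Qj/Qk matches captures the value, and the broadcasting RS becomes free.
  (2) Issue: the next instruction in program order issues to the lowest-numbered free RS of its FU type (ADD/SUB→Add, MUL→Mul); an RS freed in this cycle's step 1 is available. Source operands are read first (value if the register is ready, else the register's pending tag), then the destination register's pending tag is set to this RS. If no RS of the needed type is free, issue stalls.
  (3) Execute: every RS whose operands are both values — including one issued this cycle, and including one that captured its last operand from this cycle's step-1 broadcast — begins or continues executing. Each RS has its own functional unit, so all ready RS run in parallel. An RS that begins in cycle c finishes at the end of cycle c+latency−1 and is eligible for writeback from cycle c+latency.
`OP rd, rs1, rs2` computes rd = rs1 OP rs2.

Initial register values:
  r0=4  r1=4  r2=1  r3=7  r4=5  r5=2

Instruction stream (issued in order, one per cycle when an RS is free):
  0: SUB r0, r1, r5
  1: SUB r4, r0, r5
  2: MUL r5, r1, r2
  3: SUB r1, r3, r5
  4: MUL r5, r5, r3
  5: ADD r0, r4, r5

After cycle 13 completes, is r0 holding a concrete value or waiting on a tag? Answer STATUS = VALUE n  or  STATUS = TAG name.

STATUS = TAG Add2

c1: issue SUB r0<-Add1 | r0:Add1,r1:4,r2:1,r3:7,r4:5,r5:2
c2: issue SUB r4<-Add2 | r0:Add1,r1:4,r2:1,r3:7,r4:Add2,r5:2
c3: CDB Add1=2; issue MUL r5<-Mul1 | r0:2,r1:4,r2:1,r3:7,r4:Add2,r5:Mul1
c4: issue SUB r1<-Add1 | r0:2,r1:Add1,r2:1,r3:7,r4:Add2,r5:Mul1
c5: CDB Add2=0; issue MUL r5<-Mul2 | r0:2,r1:Add1,r2:1,r3:7,r4:0,r5:Mul2
c6: issue ADD r0<-Add2 | r0:Add2,r1:Add1,r2:1,r3:7,r4:0,r5:Mul2
c7: - | r0:Add2,r1:Add1,r2:1,r3:7,r4:0,r5:Mul2
c8: CDB Mul1=4 | r0:Add2,r1:Add1,r2:1,r3:7,r4:0,r5:Mul2
c9: - | r0:Add2,r1:Add1,r2:1,r3:7,r4:0,r5:Mul2
c10: CDB Add1=3 | r0:Add2,r1:3,r2:1,r3:7,r4:0,r5:Mul2
c11: - | r0:Add2,r1:3,r2:1,r3:7,r4:0,r5:Mul2
c12: - | r0:Add2,r1:3,r2:1,r3:7,r4:0,r5:Mul2
c13: CDB Mul2=28 | r0:Add2,r1:3,r2:1,r3:7,r4:0,r5:28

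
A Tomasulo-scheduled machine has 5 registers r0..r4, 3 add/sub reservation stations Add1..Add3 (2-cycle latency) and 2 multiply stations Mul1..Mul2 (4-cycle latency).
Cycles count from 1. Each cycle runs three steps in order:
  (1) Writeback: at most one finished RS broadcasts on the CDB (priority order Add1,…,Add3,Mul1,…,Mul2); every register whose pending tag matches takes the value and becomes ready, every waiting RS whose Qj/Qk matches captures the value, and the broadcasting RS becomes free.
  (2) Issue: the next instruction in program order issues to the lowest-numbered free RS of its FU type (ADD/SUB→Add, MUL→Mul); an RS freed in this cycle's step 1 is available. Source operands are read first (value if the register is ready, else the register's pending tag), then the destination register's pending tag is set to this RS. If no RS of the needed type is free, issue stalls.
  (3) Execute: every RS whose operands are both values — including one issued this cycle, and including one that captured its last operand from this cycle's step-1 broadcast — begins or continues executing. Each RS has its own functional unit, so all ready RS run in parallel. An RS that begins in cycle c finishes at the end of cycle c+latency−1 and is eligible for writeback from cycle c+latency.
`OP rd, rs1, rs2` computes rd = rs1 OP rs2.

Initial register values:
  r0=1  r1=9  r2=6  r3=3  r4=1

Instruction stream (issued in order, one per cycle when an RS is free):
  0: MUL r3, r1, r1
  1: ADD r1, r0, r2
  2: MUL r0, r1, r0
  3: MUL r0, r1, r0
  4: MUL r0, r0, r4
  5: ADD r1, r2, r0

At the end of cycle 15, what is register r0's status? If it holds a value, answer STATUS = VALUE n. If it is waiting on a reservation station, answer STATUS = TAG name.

cycle 1: issue MUL r3<-Mul1 // r0:1,r1:9,r2:6,r3:Mul1,r4:1
cycle 2: issue ADD r1<-Add1 // r0:1,r1:Add1,r2:6,r3:Mul1,r4:1
cycle 3: issue MUL r0<-Mul2 // r0:Mul2,r1:Add1,r2:6,r3:Mul1,r4:1
cycle 4: CDB Add1=7; stall // r0:Mul2,r1:7,r2:6,r3:Mul1,r4:1
cycle 5: CDB Mul1=81; issue MUL r0<-Mul1 // r0:Mul1,r1:7,r2:6,r3:81,r4:1
cycle 6: stall // r0:Mul1,r1:7,r2:6,r3:81,r4:1
cycle 7: stall // r0:Mul1,r1:7,r2:6,r3:81,r4:1
cycle 8: CDB Mul2=7; issue MUL r0<-Mul2 // r0:Mul2,r1:7,r2:6,r3:81,r4:1
cycle 9: issue ADD r1<-Add1 // r0:Mul2,r1:Add1,r2:6,r3:81,r4:1
cycle 10: - // r0:Mul2,r1:Add1,r2:6,r3:81,r4:1
cycle 11: - // r0:Mul2,r1:Add1,r2:6,r3:81,r4:1
cycle 12: CDB Mul1=49 // r0:Mul2,r1:Add1,r2:6,r3:81,r4:1
cycle 13: - // r0:Mul2,r1:Add1,r2:6,r3:81,r4:1
cycle 14: - // r0:Mul2,r1:Add1,r2:6,r3:81,r4:1
cycle 15: - // r0:Mul2,r1:Add1,r2:6,r3:81,r4:1

STATUS = TAG Mul2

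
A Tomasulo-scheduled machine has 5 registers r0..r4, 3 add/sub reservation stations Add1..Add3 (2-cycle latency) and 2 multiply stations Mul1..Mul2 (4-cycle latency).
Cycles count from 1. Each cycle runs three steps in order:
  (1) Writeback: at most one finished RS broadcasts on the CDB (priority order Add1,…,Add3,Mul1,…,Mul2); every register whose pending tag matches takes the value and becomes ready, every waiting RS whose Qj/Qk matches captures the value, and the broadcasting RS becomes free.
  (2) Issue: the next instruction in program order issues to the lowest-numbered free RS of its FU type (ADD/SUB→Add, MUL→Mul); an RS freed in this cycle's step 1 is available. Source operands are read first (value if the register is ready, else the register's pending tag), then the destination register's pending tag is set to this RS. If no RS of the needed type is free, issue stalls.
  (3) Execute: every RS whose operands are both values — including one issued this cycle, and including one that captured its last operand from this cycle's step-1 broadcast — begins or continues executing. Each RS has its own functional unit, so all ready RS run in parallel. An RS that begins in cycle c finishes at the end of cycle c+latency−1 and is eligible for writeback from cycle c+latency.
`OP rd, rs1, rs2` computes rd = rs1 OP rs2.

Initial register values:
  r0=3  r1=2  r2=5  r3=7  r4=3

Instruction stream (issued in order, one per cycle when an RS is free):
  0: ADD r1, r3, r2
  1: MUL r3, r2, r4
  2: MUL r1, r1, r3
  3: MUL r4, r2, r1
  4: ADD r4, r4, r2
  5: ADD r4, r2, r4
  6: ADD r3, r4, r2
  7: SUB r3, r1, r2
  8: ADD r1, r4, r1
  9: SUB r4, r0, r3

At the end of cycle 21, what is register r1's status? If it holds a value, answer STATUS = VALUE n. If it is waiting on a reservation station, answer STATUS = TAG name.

  c1: issue ADD r1<-Add1  regs: r0:3,r1:Add1,r2:5,r3:7,r4:3
  c2: issue MUL r3<-Mul1  regs: r0:3,r1:Add1,r2:5,r3:Mul1,r4:3
  c3: CDB Add1=12; issue MUL r1<-Mul2  regs: r0:3,r1:Mul2,r2:5,r3:Mul1,r4:3
  c4: stall  regs: r0:3,r1:Mul2,r2:5,r3:Mul1,r4:3
  c5: stall  regs: r0:3,r1:Mul2,r2:5,r3:Mul1,r4:3
  c6: CDB Mul1=15; issue MUL r4<-Mul1  regs: r0:3,r1:Mul2,r2:5,r3:15,r4:Mul1
  c7: issue ADD r4<-Add1  regs: r0:3,r1:Mul2,r2:5,r3:15,r4:Add1
  c8: issue ADD r4<-Add2  regs: r0:3,r1:Mul2,r2:5,r3:15,r4:Add2
  c9: issue ADD r3<-Add3  regs: r0:3,r1:Mul2,r2:5,r3:Add3,r4:Add2
  c10: CDB Mul2=180; stall  regs: r0:3,r1:180,r2:5,r3:Add3,r4:Add2
  c11: stall  regs: r0:3,r1:180,r2:5,r3:Add3,r4:Add2
  c12: stall  regs: r0:3,r1:180,r2:5,r3:Add3,r4:Add2
  c13: stall  regs: r0:3,r1:180,r2:5,r3:Add3,r4:Add2
  c14: CDB Mul1=900; stall  regs: r0:3,r1:180,r2:5,r3:Add3,r4:Add2
  c15: stall  regs: r0:3,r1:180,r2:5,r3:Add3,r4:Add2
  c16: CDB Add1=905; issue SUB r3<-Add1  regs: r0:3,r1:180,r2:5,r3:Add1,r4:Add2
  c17: stall  regs: r0:3,r1:180,r2:5,r3:Add1,r4:Add2
  c18: CDB Add1=175; issue ADD r1<-Add1  regs: r0:3,r1:Add1,r2:5,r3:175,r4:Add2
  c19: CDB Add2=910; issue SUB r4<-Add2  regs: r0:3,r1:Add1,r2:5,r3:175,r4:Add2
  c20: -  regs: r0:3,r1:Add1,r2:5,r3:175,r4:Add2
  c21: CDB Add1=1090  regs: r0:3,r1:1090,r2:5,r3:175,r4:Add2

STATUS = VALUE 1090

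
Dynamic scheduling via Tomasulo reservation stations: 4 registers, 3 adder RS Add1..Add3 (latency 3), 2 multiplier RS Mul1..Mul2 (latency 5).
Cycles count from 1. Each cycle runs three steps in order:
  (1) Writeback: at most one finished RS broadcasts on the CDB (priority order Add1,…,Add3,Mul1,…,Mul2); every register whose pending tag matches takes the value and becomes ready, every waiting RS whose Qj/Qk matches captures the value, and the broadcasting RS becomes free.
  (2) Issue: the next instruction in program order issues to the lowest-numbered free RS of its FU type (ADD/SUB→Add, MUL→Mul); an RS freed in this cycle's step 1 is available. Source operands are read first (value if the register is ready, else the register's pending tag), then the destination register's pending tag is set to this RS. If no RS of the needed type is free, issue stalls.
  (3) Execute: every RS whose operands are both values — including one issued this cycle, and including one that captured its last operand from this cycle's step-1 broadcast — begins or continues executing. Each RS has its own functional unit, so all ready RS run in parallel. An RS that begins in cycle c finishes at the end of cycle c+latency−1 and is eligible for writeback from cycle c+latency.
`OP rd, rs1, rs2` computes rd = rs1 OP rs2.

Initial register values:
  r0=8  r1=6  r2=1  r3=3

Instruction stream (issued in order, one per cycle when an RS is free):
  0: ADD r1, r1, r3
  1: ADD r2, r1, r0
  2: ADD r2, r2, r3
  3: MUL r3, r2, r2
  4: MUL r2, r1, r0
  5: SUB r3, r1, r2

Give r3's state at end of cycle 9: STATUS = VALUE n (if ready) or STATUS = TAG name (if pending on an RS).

STATUS = TAG Add1

c1: issue ADD r1<-Add1 | r0:8,r1:Add1,r2:1,r3:3
c2: issue ADD r2<-Add2 | r0:8,r1:Add1,r2:Add2,r3:3
c3: issue ADD r2<-Add3 | r0:8,r1:Add1,r2:Add3,r3:3
c4: CDB Add1=9; issue MUL r3<-Mul1 | r0:8,r1:9,r2:Add3,r3:Mul1
c5: issue MUL r2<-Mul2 | r0:8,r1:9,r2:Mul2,r3:Mul1
c6: issue SUB r3<-Add1 | r0:8,r1:9,r2:Mul2,r3:Add1
c7: CDB Add2=17 | r0:8,r1:9,r2:Mul2,r3:Add1
c8: - | r0:8,r1:9,r2:Mul2,r3:Add1
c9: - | r0:8,r1:9,r2:Mul2,r3:Add1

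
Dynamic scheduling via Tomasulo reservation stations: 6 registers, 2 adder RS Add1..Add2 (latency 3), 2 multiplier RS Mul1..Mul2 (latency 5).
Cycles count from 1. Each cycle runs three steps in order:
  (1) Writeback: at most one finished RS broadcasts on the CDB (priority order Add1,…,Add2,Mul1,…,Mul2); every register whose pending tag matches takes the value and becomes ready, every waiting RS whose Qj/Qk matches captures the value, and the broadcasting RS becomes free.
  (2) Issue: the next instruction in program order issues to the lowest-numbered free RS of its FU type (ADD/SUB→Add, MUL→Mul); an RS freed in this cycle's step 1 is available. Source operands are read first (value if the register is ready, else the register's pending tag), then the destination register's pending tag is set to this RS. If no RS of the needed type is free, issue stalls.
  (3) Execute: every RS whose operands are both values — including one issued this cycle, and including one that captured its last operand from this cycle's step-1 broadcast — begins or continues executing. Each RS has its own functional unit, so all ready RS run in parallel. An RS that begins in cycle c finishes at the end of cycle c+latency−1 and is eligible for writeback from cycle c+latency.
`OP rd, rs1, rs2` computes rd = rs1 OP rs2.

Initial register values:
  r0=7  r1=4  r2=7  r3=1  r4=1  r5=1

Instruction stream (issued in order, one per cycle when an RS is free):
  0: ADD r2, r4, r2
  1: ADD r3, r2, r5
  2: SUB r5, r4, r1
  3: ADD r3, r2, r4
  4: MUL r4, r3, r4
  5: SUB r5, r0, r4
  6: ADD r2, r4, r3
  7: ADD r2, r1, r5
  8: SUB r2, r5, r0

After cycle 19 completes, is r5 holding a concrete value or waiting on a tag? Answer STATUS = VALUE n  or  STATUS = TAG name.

  c1: issue ADD r2<-Add1  regs: r0:7,r1:4,r2:Add1,r3:1,r4:1,r5:1
  c2: issue ADD r3<-Add2  regs: r0:7,r1:4,r2:Add1,r3:Add2,r4:1,r5:1
  c3: stall  regs: r0:7,r1:4,r2:Add1,r3:Add2,r4:1,r5:1
  c4: CDB Add1=8; issue SUB r5<-Add1  regs: r0:7,r1:4,r2:8,r3:Add2,r4:1,r5:Add1
  c5: stall  regs: r0:7,r1:4,r2:8,r3:Add2,r4:1,r5:Add1
  c6: stall  regs: r0:7,r1:4,r2:8,r3:Add2,r4:1,r5:Add1
  c7: CDB Add1=-3; issue ADD r3<-Add1  regs: r0:7,r1:4,r2:8,r3:Add1,r4:1,r5:-3
  c8: CDB Add2=9; issue MUL r4<-Mul1  regs: r0:7,r1:4,r2:8,r3:Add1,r4:Mul1,r5:-3
  c9: issue SUB r5<-Add2  regs: r0:7,r1:4,r2:8,r3:Add1,r4:Mul1,r5:Add2
  c10: CDB Add1=9; issue ADD r2<-Add1  regs: r0:7,r1:4,r2:Add1,r3:9,r4:Mul1,r5:Add2
  c11: stall  regs: r0:7,r1:4,r2:Add1,r3:9,r4:Mul1,r5:Add2
  c12: stall  regs: r0:7,r1:4,r2:Add1,r3:9,r4:Mul1,r5:Add2
  c13: stall  regs: r0:7,r1:4,r2:Add1,r3:9,r4:Mul1,r5:Add2
  c14: stall  regs: r0:7,r1:4,r2:Add1,r3:9,r4:Mul1,r5:Add2
  c15: CDB Mul1=9; stall  regs: r0:7,r1:4,r2:Add1,r3:9,r4:9,r5:Add2
  c16: stall  regs: r0:7,r1:4,r2:Add1,r3:9,r4:9,r5:Add2
  c17: stall  regs: r0:7,r1:4,r2:Add1,r3:9,r4:9,r5:Add2
  c18: CDB Add1=18; issue ADD r2<-Add1  regs: r0:7,r1:4,r2:Add1,r3:9,r4:9,r5:Add2
  c19: CDB Add2=-2; issue SUB r2<-Add2  regs: r0:7,r1:4,r2:Add2,r3:9,r4:9,r5:-2

STATUS = VALUE -2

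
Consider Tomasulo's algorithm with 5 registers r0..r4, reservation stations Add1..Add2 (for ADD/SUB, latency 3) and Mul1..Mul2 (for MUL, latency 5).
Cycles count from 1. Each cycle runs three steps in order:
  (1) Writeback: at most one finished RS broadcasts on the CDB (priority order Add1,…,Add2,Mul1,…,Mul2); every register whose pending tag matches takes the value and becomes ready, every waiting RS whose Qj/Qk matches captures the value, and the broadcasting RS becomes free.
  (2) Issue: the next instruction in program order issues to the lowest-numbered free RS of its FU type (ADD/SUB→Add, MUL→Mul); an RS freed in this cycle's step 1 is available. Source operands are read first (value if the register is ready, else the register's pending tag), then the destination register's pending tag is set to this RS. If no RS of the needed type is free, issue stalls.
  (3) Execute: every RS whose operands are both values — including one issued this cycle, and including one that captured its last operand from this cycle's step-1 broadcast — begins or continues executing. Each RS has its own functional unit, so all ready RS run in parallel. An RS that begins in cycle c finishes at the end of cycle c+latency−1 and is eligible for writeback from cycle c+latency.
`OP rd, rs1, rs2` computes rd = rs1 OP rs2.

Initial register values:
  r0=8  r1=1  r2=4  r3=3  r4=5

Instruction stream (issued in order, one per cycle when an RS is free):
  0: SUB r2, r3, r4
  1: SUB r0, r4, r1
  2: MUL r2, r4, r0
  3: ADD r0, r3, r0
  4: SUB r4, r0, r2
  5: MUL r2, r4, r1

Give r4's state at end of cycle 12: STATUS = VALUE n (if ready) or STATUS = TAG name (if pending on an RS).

STATUS = TAG Add2

c1: issue SUB r2<-Add1 | r0:8,r1:1,r2:Add1,r3:3,r4:5
c2: issue SUB r0<-Add2 | r0:Add2,r1:1,r2:Add1,r3:3,r4:5
c3: issue MUL r2<-Mul1 | r0:Add2,r1:1,r2:Mul1,r3:3,r4:5
c4: CDB Add1=-2; issue ADD r0<-Add1 | r0:Add1,r1:1,r2:Mul1,r3:3,r4:5
c5: CDB Add2=4; issue SUB r4<-Add2 | r0:Add1,r1:1,r2:Mul1,r3:3,r4:Add2
c6: issue MUL r2<-Mul2 | r0:Add1,r1:1,r2:Mul2,r3:3,r4:Add2
c7: - | r0:Add1,r1:1,r2:Mul2,r3:3,r4:Add2
c8: CDB Add1=7 | r0:7,r1:1,r2:Mul2,r3:3,r4:Add2
c9: - | r0:7,r1:1,r2:Mul2,r3:3,r4:Add2
c10: CDB Mul1=20 | r0:7,r1:1,r2:Mul2,r3:3,r4:Add2
c11: - | r0:7,r1:1,r2:Mul2,r3:3,r4:Add2
c12: - | r0:7,r1:1,r2:Mul2,r3:3,r4:Add2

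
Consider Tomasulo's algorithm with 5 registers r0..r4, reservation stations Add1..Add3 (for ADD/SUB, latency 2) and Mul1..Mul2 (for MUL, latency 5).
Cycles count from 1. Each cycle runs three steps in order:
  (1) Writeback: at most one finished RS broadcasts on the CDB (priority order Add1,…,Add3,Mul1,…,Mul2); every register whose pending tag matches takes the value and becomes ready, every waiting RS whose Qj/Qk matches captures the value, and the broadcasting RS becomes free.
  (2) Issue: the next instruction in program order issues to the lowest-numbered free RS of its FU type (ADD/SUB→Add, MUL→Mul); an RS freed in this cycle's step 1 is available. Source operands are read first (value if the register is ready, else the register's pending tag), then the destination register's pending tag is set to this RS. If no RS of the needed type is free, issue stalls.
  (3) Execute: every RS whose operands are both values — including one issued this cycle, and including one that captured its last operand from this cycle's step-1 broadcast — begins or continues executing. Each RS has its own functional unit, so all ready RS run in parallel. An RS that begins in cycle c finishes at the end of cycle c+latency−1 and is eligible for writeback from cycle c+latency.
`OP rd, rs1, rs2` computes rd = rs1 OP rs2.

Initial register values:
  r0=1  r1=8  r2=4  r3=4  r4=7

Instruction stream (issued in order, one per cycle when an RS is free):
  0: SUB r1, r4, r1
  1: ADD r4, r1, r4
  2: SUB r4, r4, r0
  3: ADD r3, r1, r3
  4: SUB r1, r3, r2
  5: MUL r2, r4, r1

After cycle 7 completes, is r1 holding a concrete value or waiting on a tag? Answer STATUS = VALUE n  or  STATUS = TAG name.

STATUS = TAG Add2

cycle 1: issue SUB r1<-Add1 // r0:1,r1:Add1,r2:4,r3:4,r4:7
cycle 2: issue ADD r4<-Add2 // r0:1,r1:Add1,r2:4,r3:4,r4:Add2
cycle 3: CDB Add1=-1; issue SUB r4<-Add1 // r0:1,r1:-1,r2:4,r3:4,r4:Add1
cycle 4: issue ADD r3<-Add3 // r0:1,r1:-1,r2:4,r3:Add3,r4:Add1
cycle 5: CDB Add2=6; issue SUB r1<-Add2 // r0:1,r1:Add2,r2:4,r3:Add3,r4:Add1
cycle 6: CDB Add3=3; issue MUL r2<-Mul1 // r0:1,r1:Add2,r2:Mul1,r3:3,r4:Add1
cycle 7: CDB Add1=5 // r0:1,r1:Add2,r2:Mul1,r3:3,r4:5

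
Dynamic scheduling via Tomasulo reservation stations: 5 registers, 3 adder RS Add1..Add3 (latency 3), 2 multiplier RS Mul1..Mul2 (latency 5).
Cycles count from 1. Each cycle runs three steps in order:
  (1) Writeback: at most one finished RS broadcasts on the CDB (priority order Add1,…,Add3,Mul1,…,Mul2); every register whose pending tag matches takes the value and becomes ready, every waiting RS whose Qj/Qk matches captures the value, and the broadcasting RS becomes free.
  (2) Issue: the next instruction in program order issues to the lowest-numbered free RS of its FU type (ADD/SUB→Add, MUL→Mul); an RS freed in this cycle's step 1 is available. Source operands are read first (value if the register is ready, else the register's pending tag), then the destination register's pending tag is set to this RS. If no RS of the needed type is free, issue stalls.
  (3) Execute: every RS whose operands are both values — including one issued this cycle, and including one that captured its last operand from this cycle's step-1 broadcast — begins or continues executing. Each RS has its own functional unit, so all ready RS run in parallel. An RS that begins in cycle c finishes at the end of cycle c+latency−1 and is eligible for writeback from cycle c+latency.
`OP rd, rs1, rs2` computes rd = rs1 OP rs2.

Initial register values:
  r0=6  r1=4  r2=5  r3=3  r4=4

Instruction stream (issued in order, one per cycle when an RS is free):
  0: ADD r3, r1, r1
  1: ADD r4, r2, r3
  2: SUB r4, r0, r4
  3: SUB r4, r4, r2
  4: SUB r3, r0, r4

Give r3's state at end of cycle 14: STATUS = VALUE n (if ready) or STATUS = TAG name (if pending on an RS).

STATUS = TAG Add2

  c1: issue ADD r3<-Add1  regs: r0:6,r1:4,r2:5,r3:Add1,r4:4
  c2: issue ADD r4<-Add2  regs: r0:6,r1:4,r2:5,r3:Add1,r4:Add2
  c3: issue SUB r4<-Add3  regs: r0:6,r1:4,r2:5,r3:Add1,r4:Add3
  c4: CDB Add1=8; issue SUB r4<-Add1  regs: r0:6,r1:4,r2:5,r3:8,r4:Add1
  c5: stall  regs: r0:6,r1:4,r2:5,r3:8,r4:Add1
  c6: stall  regs: r0:6,r1:4,r2:5,r3:8,r4:Add1
  c7: CDB Add2=13; issue SUB r3<-Add2  regs: r0:6,r1:4,r2:5,r3:Add2,r4:Add1
  c8: -  regs: r0:6,r1:4,r2:5,r3:Add2,r4:Add1
  c9: -  regs: r0:6,r1:4,r2:5,r3:Add2,r4:Add1
  c10: CDB Add3=-7  regs: r0:6,r1:4,r2:5,r3:Add2,r4:Add1
  c11: -  regs: r0:6,r1:4,r2:5,r3:Add2,r4:Add1
  c12: -  regs: r0:6,r1:4,r2:5,r3:Add2,r4:Add1
  c13: CDB Add1=-12  regs: r0:6,r1:4,r2:5,r3:Add2,r4:-12
  c14: -  regs: r0:6,r1:4,r2:5,r3:Add2,r4:-12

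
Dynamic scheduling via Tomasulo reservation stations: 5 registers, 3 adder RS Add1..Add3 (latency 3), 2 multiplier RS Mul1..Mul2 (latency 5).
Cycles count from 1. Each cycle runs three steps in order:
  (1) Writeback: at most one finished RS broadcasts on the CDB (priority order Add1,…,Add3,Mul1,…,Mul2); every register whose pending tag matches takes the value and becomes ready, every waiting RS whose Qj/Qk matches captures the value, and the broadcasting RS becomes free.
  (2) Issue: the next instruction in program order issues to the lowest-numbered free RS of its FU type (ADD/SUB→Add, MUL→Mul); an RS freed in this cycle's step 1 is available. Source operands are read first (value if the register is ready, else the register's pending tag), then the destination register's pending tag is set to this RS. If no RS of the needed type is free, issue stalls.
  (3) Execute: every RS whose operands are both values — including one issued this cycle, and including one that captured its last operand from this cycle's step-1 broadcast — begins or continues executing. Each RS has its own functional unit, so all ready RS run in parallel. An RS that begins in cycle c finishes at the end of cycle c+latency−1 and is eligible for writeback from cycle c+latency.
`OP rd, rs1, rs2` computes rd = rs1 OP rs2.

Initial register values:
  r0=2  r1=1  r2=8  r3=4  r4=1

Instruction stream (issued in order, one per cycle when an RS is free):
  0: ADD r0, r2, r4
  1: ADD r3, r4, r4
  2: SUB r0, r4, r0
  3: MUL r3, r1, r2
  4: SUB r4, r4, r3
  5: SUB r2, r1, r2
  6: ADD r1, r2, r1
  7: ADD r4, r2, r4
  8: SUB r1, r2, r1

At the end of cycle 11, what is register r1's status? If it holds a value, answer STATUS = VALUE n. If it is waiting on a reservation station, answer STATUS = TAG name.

cycle 1: issue ADD r0<-Add1 // r0:Add1,r1:1,r2:8,r3:4,r4:1
cycle 2: issue ADD r3<-Add2 // r0:Add1,r1:1,r2:8,r3:Add2,r4:1
cycle 3: issue SUB r0<-Add3 // r0:Add3,r1:1,r2:8,r3:Add2,r4:1
cycle 4: CDB Add1=9; issue MUL r3<-Mul1 // r0:Add3,r1:1,r2:8,r3:Mul1,r4:1
cycle 5: CDB Add2=2; issue SUB r4<-Add1 // r0:Add3,r1:1,r2:8,r3:Mul1,r4:Add1
cycle 6: issue SUB r2<-Add2 // r0:Add3,r1:1,r2:Add2,r3:Mul1,r4:Add1
cycle 7: CDB Add3=-8; issue ADD r1<-Add3 // r0:-8,r1:Add3,r2:Add2,r3:Mul1,r4:Add1
cycle 8: stall // r0:-8,r1:Add3,r2:Add2,r3:Mul1,r4:Add1
cycle 9: CDB Add2=-7; issue ADD r4<-Add2 // r0:-8,r1:Add3,r2:-7,r3:Mul1,r4:Add2
cycle 10: CDB Mul1=8; stall // r0:-8,r1:Add3,r2:-7,r3:8,r4:Add2
cycle 11: stall // r0:-8,r1:Add3,r2:-7,r3:8,r4:Add2

STATUS = TAG Add3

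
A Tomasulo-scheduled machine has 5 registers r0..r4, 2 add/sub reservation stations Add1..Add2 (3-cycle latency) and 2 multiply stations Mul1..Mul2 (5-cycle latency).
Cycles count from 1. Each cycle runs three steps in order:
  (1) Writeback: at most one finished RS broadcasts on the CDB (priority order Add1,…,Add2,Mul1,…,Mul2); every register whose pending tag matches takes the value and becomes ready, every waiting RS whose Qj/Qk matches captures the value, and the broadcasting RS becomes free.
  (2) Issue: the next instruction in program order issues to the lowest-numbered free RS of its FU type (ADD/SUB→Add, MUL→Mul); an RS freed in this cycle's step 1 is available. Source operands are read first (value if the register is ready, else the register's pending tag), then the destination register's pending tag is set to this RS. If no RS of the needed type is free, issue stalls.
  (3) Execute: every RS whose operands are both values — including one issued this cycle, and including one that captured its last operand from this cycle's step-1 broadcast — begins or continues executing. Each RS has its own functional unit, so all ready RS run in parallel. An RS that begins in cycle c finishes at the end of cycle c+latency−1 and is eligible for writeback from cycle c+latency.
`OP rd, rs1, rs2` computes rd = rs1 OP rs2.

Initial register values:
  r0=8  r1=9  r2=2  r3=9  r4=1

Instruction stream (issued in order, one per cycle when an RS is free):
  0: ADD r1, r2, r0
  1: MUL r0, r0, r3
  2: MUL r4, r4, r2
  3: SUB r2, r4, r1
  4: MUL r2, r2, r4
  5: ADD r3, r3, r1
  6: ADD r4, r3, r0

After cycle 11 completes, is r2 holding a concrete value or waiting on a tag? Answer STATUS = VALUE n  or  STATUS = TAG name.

STATUS = TAG Mul1

  c1: issue ADD r1<-Add1  regs: r0:8,r1:Add1,r2:2,r3:9,r4:1
  c2: issue MUL r0<-Mul1  regs: r0:Mul1,r1:Add1,r2:2,r3:9,r4:1
  c3: issue MUL r4<-Mul2  regs: r0:Mul1,r1:Add1,r2:2,r3:9,r4:Mul2
  c4: CDB Add1=10; issue SUB r2<-Add1  regs: r0:Mul1,r1:10,r2:Add1,r3:9,r4:Mul2
  c5: stall  regs: r0:Mul1,r1:10,r2:Add1,r3:9,r4:Mul2
  c6: stall  regs: r0:Mul1,r1:10,r2:Add1,r3:9,r4:Mul2
  c7: CDB Mul1=72; issue MUL r2<-Mul1  regs: r0:72,r1:10,r2:Mul1,r3:9,r4:Mul2
  c8: CDB Mul2=2; issue ADD r3<-Add2  regs: r0:72,r1:10,r2:Mul1,r3:Add2,r4:2
  c9: stall  regs: r0:72,r1:10,r2:Mul1,r3:Add2,r4:2
  c10: stall  regs: r0:72,r1:10,r2:Mul1,r3:Add2,r4:2
  c11: CDB Add1=-8; issue ADD r4<-Add1  regs: r0:72,r1:10,r2:Mul1,r3:Add2,r4:Add1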